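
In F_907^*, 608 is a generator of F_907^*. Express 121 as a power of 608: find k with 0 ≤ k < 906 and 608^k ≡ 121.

48

Baby-step giant-step with m = ceil(sqrt(906)) = 31.
Baby table (608^j mod 907 for j=0..30):
  0:1  1:608  2:515  3:205  4:381  5:363  6:303  7:103
  8:41  9:439  10:254  11:242  12:202  13:371  14:632  15:595
  16:774  17:766  18:437  19:852  20:119  21:699  22:516  23:813
  24:896  25:568  26:684  27:466  28:344  29:542  30:295
Giant step factor: 608^(-31) ≡ 606 (mod 907).
Scan 121·606^i mod 907 for i = 0, 1, …:
  i=0: 121   i=1: 766
Match at i=1, j=17: k = 1·31 + 17 = 48.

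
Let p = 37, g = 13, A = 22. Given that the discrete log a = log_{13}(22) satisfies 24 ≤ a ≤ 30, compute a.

29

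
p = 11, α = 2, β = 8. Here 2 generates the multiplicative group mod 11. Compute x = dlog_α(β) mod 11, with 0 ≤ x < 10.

Successive powers of 2 modulo 11:
  2^0=1  2^1=2  2^2=4  2^3=8
So 2^3 ≡ 8 (mod 11), giving x = 3.

3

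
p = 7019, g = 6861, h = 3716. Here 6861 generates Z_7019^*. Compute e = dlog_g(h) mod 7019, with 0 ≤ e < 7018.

Baby-step giant-step with m = ceil(sqrt(7018)) = 84.
Baby table (6861^j mod 7019 for j=0..83):
  0:1  1:6861  2:3907  3:366  4:5343  5:5105  6:595  7:4256
  8:1376  9:181  10:6497  11:5267  12:3075  13:5480  14:4516  15:2410
  16:5265  17:3391  18:4685  19:3784  20:5762  21:2074  22:2201  23:3192
  24:1032  25:5400  26:3118  27:5705  28:4061  29:4110  30:3387  31:5317
  32:2194  33:4298  34:1759  35:2838  36:812  37:5065  38:6915  39:2394
  40:774  41:4050  42:5848  43:2524  44:1291  45:6592  46:4295  47:2233
  48:5155  49:6733  50:3074  51:5638  52:609  53:2044  54:6941  55:5305
  56:4090  57:6547  58:4386  59:1893  60:2723  61:4944  62:4976  63:6939
  64:5621  65:3295  66:5815  67:719  68:5721  69:1533  70:3451  71:2224
  72:6577  73:6665  74:6799  75:6684  76:3797  77:3708  78:3732  79:6959
  80:2461  81:4226  82:6116  83:2294
Giant step factor: 6861^(-84) ≡ 6590 (mod 7019).
Scan 3716·6590^i mod 7019 for i = 0, 1, …:
  i=0: 3716   i=1: 6168   i=2: 91   i=3: 3075
Match at i=3, j=12: e = 3·84 + 12 = 264.

264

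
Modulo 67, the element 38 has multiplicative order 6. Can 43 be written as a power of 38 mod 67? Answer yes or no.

⟨38⟩ has order 6; its elements mod 67 are {1, 29, 30, 37, 38, 66}.
43 is not in this set.

no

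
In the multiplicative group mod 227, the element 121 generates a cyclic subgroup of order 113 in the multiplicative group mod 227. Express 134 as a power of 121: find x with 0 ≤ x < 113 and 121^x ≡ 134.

Baby-step giant-step with m = ceil(sqrt(113)) = 11.
Baby table (121^j mod 227 for j=0..10):
  0:1  1:121  2:113  3:53  4:57  5:87  6:85  7:70
  8:71  9:192  10:78
Giant step factor: 121^(-11) ≡ 26 (mod 227).
Scan 134·26^i mod 227 for i = 0, 1, …:
  i=0: 134   i=1: 79   i=2: 11   i=3: 59
  i=4: 172   i=5: 159   i=6: 48   i=7: 113
Match at i=7, j=2: x = 7·11 + 2 = 79.

79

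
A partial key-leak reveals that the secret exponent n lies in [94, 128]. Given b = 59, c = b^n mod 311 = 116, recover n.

Compute 59^94 mod 311 = 268, then multiply by 59 repeatedly:
  59^94=268  59^95=262  59^96=219  59^97=170  59^98=78
  59^99=248  59^100=15  59^101=263  59^102=278  59^103=230
  59^104=197  59^105=116
Found 116 at exponent 105.

105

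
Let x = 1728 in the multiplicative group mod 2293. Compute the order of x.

191

The order of 1728 must divide p − 1 = 2292 = 2^2 · 3 · 191.
Divisors: 1, 2, 3, 4, 6, 12, 191, 382, 573, 764, 1146, 2292.
Check each in increasing order: 1728^1 ≡ 1728;  1728^2 ≡ 498;  1728^3 ≡ 669;  1728^4 ≡ 360;  1728^6 ≡ 426;  1728^12 ≡ 329;  1728^191 ≡ 1.
Smallest exponent giving 1 is 191.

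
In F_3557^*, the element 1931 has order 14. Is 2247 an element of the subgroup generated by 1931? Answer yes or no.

⟨1931⟩ has order 14; its elements mod 3557 are {1, 583, 1025, 1310, 1583, 1626, 1761, 1796, 1931, 1974, 2247, 2532, 2974, 3556}.
2247 is in this set.

yes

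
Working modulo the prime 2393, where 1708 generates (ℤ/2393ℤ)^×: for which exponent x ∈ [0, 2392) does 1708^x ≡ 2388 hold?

Successive powers of 1708 modulo 2393:
  1708^0=1  1708^1=1708  1708^2=197  1708^3=1456  1708^4=521  1708^5=2065
  1708^6=2131  1708^7=2388
So 1708^7 ≡ 2388 (mod 2393), giving x = 7.

7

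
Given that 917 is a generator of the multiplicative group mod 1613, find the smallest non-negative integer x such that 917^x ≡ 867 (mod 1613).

1365

Baby-step giant-step with m = ceil(sqrt(1612)) = 41.
Baby table (917^j mod 1613 for j=0..40):
  0:1  1:917  2:516  3:563  4:111  5:168  6:821  7:1199
  8:1030  9:905  10:803  11:823  12:1420  13:449  14:418  15:1025
  16:1159  17:1449  18:1234  19:865  20:1222  21:1152  22:1482  23:848
  24:150  25:445  26:1589  27:574  28:520  29:1005  30:562  31:807
  32:1265  33:258  34:1088  35:862  36:84  37:1217  38:1406  39:515
  40:1259
Giant step factor: 917^(-41) ≡ 1382 (mod 1613).
Scan 867·1382^i mod 1613 for i = 0, 1, …:
  i=0: 867   i=1: 1348   i=2: 1534   i=3: 506
  i=4: 863   i=5: 659   i=6: 1006   i=7: 1499
  i=8: 526   i=9: 1082     …   i=32: 741
  i=33: 1420
Match at i=33, j=12: x = 33·41 + 12 = 1365.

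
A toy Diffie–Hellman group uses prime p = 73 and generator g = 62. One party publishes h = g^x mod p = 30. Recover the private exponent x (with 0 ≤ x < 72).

69

Baby-step giant-step with m = ceil(sqrt(72)) = 9.
Baby table (62^j mod 73 for j=0..8):
  0:1  1:62  2:48  3:56  4:41  5:60  6:70  7:33
  8:2
Giant step factor: 62^(-9) ≡ 63 (mod 73).
Scan 30·63^i mod 73 for i = 0, 1, …:
  i=0: 30   i=1: 65   i=2: 7   i=3: 3
  i=4: 43   i=5: 8   i=6: 66   i=7: 70
Match at i=7, j=6: x = 7·9 + 6 = 69.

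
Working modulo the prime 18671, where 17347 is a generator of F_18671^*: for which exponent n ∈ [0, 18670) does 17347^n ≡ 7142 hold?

Baby-step giant-step with m = ceil(sqrt(18670)) = 137.
Baby table (17347^j mod 18671 for j=0..136):
  0:1  1:17347  2:16573  3:14444  4:13919  5:18192  6:18053  7:15379
  8:8265  9:17017  10:5389  11:15957  12:8504  13:17988  14:8084  15:13938
  16:11707  17:15533  18:9750  19:11332  20:7916  21:12318  22:9422  23:16171
  24:5233  25:17120  26:18385  27:5244  28:2556  29:13978  30:14760  31:6297
  32:8709  33:7962  34:7427  35:6269  36:8439  37:10693  38:13757  39:8628
  40:3180  41:9326  42:12578  43:1260  44:12150  45:7802  46:13886  47:5871
  48:12603  49:5502  50:15713  51:14153  52:7112  53:12567  54:15824  55:16557
  56:16957  57:10145  58:11140  59:730  60:4372  61:18153  62:13676  63:3846
  64:5079  65:15635  66:5399  67:2717  68:6195  69:13060  70:16577  71:9148
  72:5527  73:1284  74:17716  75:13463  76:5793  77:3849  78:1107  79:9341
  80:11389  81:7132  82:4758  83:11206  84:6701  85:15272  86:565  87:17451
  88:9574  89:1633  90:3744  91:9430  92:5579  93:7120  94:1975  95:17711
  96:1412  97:16283  98:6313  99:6196  100:11736  101:14479  102:4921  103:775
  104:805  105:17098  106:10171  107:14058  108:2195  109:6496  110:6627  111:1222
  112:6449  113:12842  114:6473  115:18408  116:12134  117:10315  118:10112  119:17490
  120:13951  121:13166  122:6930  123:10812  124:5569  125:1689  126:4284  127:3968
  128:11590  129:2402  130:12493  131:1774  132:3770  133:12348  134:7044  135:9244
  136:9120
Giant step factor: 17347^(-137) ≡ 10900 (mod 18671).
Scan 7142·10900^i mod 18671 for i = 0, 1, …:
  i=0: 7142   i=1: 8401   i=2: 8316   i=3: 15366
  i=4: 10530   i=5: 6363   i=6: 12606   i=7: 5511
  i=8: 5293   i=9: 310     …   i=121: 13651
  i=122: 6701
Match at i=122, j=84: n = 122·137 + 84 = 16798.

16798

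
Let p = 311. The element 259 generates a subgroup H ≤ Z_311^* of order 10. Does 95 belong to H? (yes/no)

⟨259⟩ has order 10; its elements mod 311 are {1, 6, 36, 52, 95, 216, 259, 275, 305, 310}.
95 is in this set.

yes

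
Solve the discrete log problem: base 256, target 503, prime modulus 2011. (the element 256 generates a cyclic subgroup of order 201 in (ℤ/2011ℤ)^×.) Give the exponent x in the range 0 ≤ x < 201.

Baby-step giant-step with m = ceil(sqrt(201)) = 15.
Baby table (256^j mod 2011 for j=0..14):
  0:1  1:256  2:1184  3:1454  4:189  5:120  6:555  7:1310
  8:1534  9:559  10:323  11:237  12:342  13:1079  14:717
Giant step factor: 256^(-15) ≡ 1365 (mod 2011).
Scan 503·1365^i mod 2011 for i = 0, 1, …:
  i=0: 503   i=1: 844   i=2: 1768   i=3: 120
Match at i=3, j=5: x = 3·15 + 5 = 50.

50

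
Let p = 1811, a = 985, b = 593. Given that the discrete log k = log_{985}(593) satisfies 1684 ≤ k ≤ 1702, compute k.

Compute 985^1684 mod 1811 = 1456, then multiply by 985 repeatedly:
  985^1684=1456  985^1685=1659  985^1686=593
Found 593 at exponent 1686.

1686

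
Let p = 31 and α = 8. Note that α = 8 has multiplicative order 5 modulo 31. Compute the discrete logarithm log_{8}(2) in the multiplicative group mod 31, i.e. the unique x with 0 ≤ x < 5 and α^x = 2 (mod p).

Successive powers of 8 modulo 31:
  8^0=1  8^1=8  8^2=2
So 8^2 ≡ 2 (mod 31), giving x = 2.

2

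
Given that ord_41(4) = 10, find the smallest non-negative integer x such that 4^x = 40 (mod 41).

5

Successive powers of 4 modulo 41:
  4^0=1  4^1=4  4^2=16  4^3=23  4^4=10  4^5=40
So 4^5 ≡ 40 (mod 41), giving x = 5.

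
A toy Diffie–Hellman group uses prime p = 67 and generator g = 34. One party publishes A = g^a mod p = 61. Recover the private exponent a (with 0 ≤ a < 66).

Baby-step giant-step with m = ceil(sqrt(66)) = 9.
Baby table (34^j mod 67 for j=0..8):
  0:1  1:34  2:17  3:42  4:21  5:44  6:22  7:11
  8:39
Giant step factor: 34^(-9) ≡ 43 (mod 67).
Scan 61·43^i mod 67 for i = 0, 1, …:
  i=0: 61   i=1: 10   i=2: 28   i=3: 65
  i=4: 48   i=5: 54   i=6: 44
Match at i=6, j=5: a = 6·9 + 5 = 59.

59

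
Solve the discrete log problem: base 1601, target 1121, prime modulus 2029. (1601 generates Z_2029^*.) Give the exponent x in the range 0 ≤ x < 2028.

42

Baby-step giant-step with m = ceil(sqrt(2028)) = 46.
Baby table (1601^j mod 2029 for j=0..45):
  0:1  1:1601  2:574  3:1866  4:778  5:1801  6:192  7:1013
  8:642  9:1168  10:1259  11:862  12:342  13:1741  14:1524  15:1066
  16:277  17:1155  18:736  19:1516  20:432  21:1772  22:430  23:599
  24:1311  25:925  26:1784  27:1381  28:1400  29:1384  30:116  31:1077
  32:1656  33:1382  34:972  35:1958  36:1982  37:1855  38:1428  39:1574
  40:1985  41:571  42:1121  43:1085  44:261  45:1916
Giant step factor: 1601^(-46) ≡ 55 (mod 2029).
Scan 1121·55^i mod 2029 for i = 0, 1, …:
  i=0: 1121
Match at i=0, j=42: x = 0·46 + 42 = 42.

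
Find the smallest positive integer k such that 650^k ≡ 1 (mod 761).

The order of 650 must divide p − 1 = 760 = 2^3 · 5 · 19.
Divisors: 1, 2, 4, 5, 8, 10, 19, 20, 38, 40, 76, 95, 152, 190, 380, 760.
Check each in increasing order: 650^1 ≡ 650;  650^2 ≡ 145;  650^4 ≡ 478;  650^5 ≡ 212;  650^8 ≡ 184;  650^10 ≡ 45;  650^19 ≡ 208;  650^20 ≡ 503;  650^38 ≡ 648;  650^40 ≡ 357;  650^76 ≡ 593;  650^95 ≡ 62;  650^152 ≡ 67;  650^190 ≡ 39;  650^380 ≡ 760;  650^760 ≡ 1.
Smallest exponent giving 1 is 760.

760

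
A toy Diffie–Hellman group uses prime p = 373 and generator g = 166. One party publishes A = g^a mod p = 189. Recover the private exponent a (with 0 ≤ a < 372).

132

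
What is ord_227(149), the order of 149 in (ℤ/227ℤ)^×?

The order of 149 must divide p − 1 = 226 = 2 · 113.
Divisors: 1, 2, 113, 226.
Check each in increasing order: 149^1 ≡ 149;  149^2 ≡ 182;  149^113 ≡ 226;  149^226 ≡ 1.
Smallest exponent giving 1 is 226.

226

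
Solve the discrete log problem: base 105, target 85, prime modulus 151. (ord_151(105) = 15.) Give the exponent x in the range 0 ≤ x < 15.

7

Successive powers of 105 modulo 151:
  105^0=1  105^1=105  105^2=2  105^3=59  105^4=4  105^5=118
  105^6=8  105^7=85
So 105^7 ≡ 85 (mod 151), giving x = 7.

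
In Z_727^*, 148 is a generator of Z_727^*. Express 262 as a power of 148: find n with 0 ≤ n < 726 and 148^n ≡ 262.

86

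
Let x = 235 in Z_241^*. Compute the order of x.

20

The order of 235 must divide p − 1 = 240 = 2^4 · 3 · 5.
Divisors: 1, 2, 3, 4, 5, 6, 8, 10, 12, 15, 16, 20, 24, 30, 40, 48, 60, 80, 120, 240.
Check each in increasing order: 235^1 ≡ 235;  235^2 ≡ 36;  235^3 ≡ 25;  235^4 ≡ 91;  235^5 ≡ 177;  235^6 ≡ 143;  235^8 ≡ 87;  235^10 ≡ 240;  235^12 ≡ 205;  235^15 ≡ 64;  235^16 ≡ 98;  235^20 ≡ 1.
Smallest exponent giving 1 is 20.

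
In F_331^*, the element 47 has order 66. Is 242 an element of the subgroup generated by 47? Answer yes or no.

yes

242 ∈ ⟨47⟩ iff 242^66 ≡ 1 (mod 331), since |⟨47⟩| = 66.
242^66 mod 331 = 1.
Since 1 = 1, 242 lies in the subgroup.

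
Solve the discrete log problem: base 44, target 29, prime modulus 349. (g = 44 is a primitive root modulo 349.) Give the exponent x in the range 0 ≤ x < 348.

82

Baby-step giant-step with m = ceil(sqrt(348)) = 19.
Baby table (44^j mod 349 for j=0..18):
  0:1  1:44  2:191  3:28  4:185  5:113  6:86  7:294
  8:23  9:314  10:205  11:295  12:67  13:156  14:233  15:131
  16:180  17:242  18:178
Giant step factor: 44^(-19) ≡ 34 (mod 349).
Scan 29·34^i mod 349 for i = 0, 1, …:
  i=0: 29   i=1: 288   i=2: 20   i=3: 331
  i=4: 86
Match at i=4, j=6: x = 4·19 + 6 = 82.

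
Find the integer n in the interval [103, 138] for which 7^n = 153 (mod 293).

130

Compute 7^103 mod 293 = 30, then multiply by 7 repeatedly:
  7^103=30  7^104=210  7^105=5  7^106=35  7^107=245
  7^108=250  7^109=285  7^110=237  7^111=194  7^112=186
  7^113=130  7^114=31  7^115=217  7^116=54  7^117=85
  7^118=9  7^119=63  7^120=148  7^121=157  7^122=220
  7^123=75  7^124=232  7^125=159  7^126=234  7^127=173
  7^128=39  7^129=273  7^130=153
Found 153 at exponent 130.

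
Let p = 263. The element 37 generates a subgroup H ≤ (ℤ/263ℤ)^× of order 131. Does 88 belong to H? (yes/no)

yes

88 ∈ ⟨37⟩ iff 88^131 ≡ 1 (mod 263), since |⟨37⟩| = 131.
88^131 mod 263 = 1.
Since 1 = 1, 88 lies in the subgroup.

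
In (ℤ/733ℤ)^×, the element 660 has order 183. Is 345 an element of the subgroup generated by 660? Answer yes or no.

no

345 ∈ ⟨660⟩ iff 345^183 ≡ 1 (mod 733), since |⟨660⟩| = 183.
345^183 mod 733 = 732.
Since 732 ≠ 1, 345 does not lie in the subgroup.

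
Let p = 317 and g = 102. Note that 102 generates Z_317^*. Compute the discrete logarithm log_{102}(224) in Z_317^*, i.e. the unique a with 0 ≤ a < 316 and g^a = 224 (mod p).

Baby-step giant-step with m = ceil(sqrt(316)) = 18.
Baby table (102^j mod 317 for j=0..17):
  0:1  1:102  2:260  3:209  4:79  5:133  6:252  7:27
  8:218  9:46  10:254  11:231  12:104  13:147  14:95  15:180
  16:291  17:201
Giant step factor: 102^(-18) ≡ 40 (mod 317).
Scan 224·40^i mod 317 for i = 0, 1, …:
  i=0: 224   i=1: 84   i=2: 190   i=3: 309
  i=4: 314   i=5: 197   i=6: 272   i=7: 102
Match at i=7, j=1: a = 7·18 + 1 = 127.

127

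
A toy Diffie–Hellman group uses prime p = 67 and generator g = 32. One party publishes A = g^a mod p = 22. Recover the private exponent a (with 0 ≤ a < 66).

12

Baby-step giant-step with m = ceil(sqrt(66)) = 9.
Baby table (32^j mod 67 for j=0..8):
  0:1  1:32  2:19  3:5  4:26  5:28  6:25  7:63
  8:6
Giant step factor: 32^(-9) ≡ 52 (mod 67).
Scan 22·52^i mod 67 for i = 0, 1, …:
  i=0: 22   i=1: 5
Match at i=1, j=3: a = 1·9 + 3 = 12.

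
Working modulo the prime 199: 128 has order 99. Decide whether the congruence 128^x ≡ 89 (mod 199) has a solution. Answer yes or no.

89 ∈ ⟨128⟩ iff 89^99 ≡ 1 (mod 199), since |⟨128⟩| = 99.
89^99 mod 199 = 1.
Since 1 = 1, 89 lies in the subgroup.

yes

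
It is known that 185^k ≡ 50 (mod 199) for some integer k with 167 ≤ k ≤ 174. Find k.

Compute 185^167 mod 199 = 77, then multiply by 185 repeatedly:
  185^167=77  185^168=116  185^169=167  185^170=50
Found 50 at exponent 170.

170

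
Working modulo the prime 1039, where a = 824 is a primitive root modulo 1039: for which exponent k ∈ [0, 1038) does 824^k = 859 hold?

73

Baby-step giant-step with m = ceil(sqrt(1038)) = 33.
Baby table (824^j mod 1039 for j=0..32):
  0:1  1:824  2:509  3:699  4:370  5:453  6:271  7:958
  8:791  9:331  10:526  11:161  12:711  13:907  14:327  15:347
  16:203  17:1032  18:466  19:593  20:302  21:527  22:985  23:181
  24:567  25:697  26:800  27:474  28:951  29:218  30:924  31:828
  32:688
Giant step factor: 824^(-33) ≡ 971 (mod 1039).
Scan 859·971^i mod 1039 for i = 0, 1, …:
  i=0: 859   i=1: 811   i=2: 958
Match at i=2, j=7: k = 2·33 + 7 = 73.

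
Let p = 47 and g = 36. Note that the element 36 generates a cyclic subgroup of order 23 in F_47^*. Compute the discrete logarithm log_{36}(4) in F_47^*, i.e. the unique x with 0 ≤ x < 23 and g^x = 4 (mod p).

Successive powers of 36 modulo 47:
  36^0=1  36^1=36  36^2=27  36^3=32  36^4=24  36^5=18
  36^6=37  36^7=16  36^8=12  36^9=9  36^10=42  36^11=8
  36^12=6  36^13=28  36^14=21  36^15=4
So 36^15 ≡ 4 (mod 47), giving x = 15.

15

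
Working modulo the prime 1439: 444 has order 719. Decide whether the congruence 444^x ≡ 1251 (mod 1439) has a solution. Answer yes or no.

no

1251 ∈ ⟨444⟩ iff 1251^719 ≡ 1 (mod 1439), since |⟨444⟩| = 719.
1251^719 mod 1439 = 1438.
Since 1438 ≠ 1, 1251 does not lie in the subgroup.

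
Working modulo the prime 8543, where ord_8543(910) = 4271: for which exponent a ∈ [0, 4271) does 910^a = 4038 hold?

Baby-step giant-step with m = ceil(sqrt(4271)) = 66.
Baby table (910^j mod 8543 for j=0..65):
  0:1  1:910  2:7972  3:1513  4:1407  5:7463  6:8188  7:1584
  8:6216  9:1094  10:4552  11:7508  12:6423  13:1518  14:5957  15:4608
  16:7210  17:76  18:816  19:7862  20:3929  21:4416  22:3350  23:7192
  24:782  25:2551  26:6257  27:4232  28:6770  29:1197  30:4309  31:8496
  32:8488  33:1208  34:5776  35:2215  36:8045  37:8142  38:2439  39:6853
  40:8383  41:8174  42:5930  43:5667  44:5541  45:1940  46:5542  47:2850
  48:4971  49:4363  50:6378  51:3283  52:6023  53:4867  54:3696  55:5961
  56:8248  57:4926  58:6128  59:6444  60:3542  61:2509  62:2209  63:2585
  64:3025  65:1904
Giant step factor: 910^(-66) ≡ 8043 (mod 8543).
Scan 4038·8043^i mod 8543 for i = 0, 1, …:
  i=0: 4038   i=1: 5691   i=2: 7862
Match at i=2, j=19: a = 2·66 + 19 = 151.

151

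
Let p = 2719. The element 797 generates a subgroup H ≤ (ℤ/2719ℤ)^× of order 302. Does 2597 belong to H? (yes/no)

yes

2597 ∈ ⟨797⟩ iff 2597^302 ≡ 1 (mod 2719), since |⟨797⟩| = 302.
2597^302 mod 2719 = 1.
Since 1 = 1, 2597 lies in the subgroup.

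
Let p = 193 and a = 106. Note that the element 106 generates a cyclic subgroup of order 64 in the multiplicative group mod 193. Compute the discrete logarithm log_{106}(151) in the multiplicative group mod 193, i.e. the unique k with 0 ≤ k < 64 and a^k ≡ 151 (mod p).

Baby-step giant-step with m = ceil(sqrt(64)) = 8.
Baby table (106^j mod 193 for j=0..7):
  0:1  1:106  2:42  3:13  4:27  5:160  6:169  7:158
Giant step factor: 106^(-8) ≡ 184 (mod 193).
Scan 151·184^i mod 193 for i = 0, 1, …:
  i=0: 151   i=1: 185   i=2: 72   i=3: 124
  i=4: 42
Match at i=4, j=2: k = 4·8 + 2 = 34.

34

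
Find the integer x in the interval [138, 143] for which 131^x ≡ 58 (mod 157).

138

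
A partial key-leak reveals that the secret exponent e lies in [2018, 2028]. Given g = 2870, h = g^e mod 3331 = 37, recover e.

Compute 2870^2018 mod 3331 = 836, then multiply by 2870 repeatedly:
  2870^2018=836  2870^2019=1000  2870^2020=2009  2870^2021=3200  2870^2022=433
  2870^2023=247  2870^2024=2718  2870^2025=2789  2870^2026=37
Found 37 at exponent 2026.

2026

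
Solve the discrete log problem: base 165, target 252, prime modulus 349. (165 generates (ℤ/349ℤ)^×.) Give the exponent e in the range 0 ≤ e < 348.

277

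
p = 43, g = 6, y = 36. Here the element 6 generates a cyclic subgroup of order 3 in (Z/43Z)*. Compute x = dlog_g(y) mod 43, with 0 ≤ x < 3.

Successive powers of 6 modulo 43:
  6^0=1  6^1=6  6^2=36
So 6^2 ≡ 36 (mod 43), giving x = 2.

2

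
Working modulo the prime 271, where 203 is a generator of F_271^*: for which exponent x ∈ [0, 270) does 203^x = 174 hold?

58

Baby-step giant-step with m = ceil(sqrt(270)) = 17.
Baby table (203^j mod 271 for j=0..16):
  0:1  1:203  2:17  3:199  4:18  5:131  6:35  7:59
  8:53  9:190  10:88  11:249  12:141  13:168  14:229  15:146
  16:99
Giant step factor: 203^(-17) ≡ 208 (mod 271).
Scan 174·208^i mod 271 for i = 0, 1, …:
  i=0: 174   i=1: 149   i=2: 98   i=3: 59
Match at i=3, j=7: x = 3·17 + 7 = 58.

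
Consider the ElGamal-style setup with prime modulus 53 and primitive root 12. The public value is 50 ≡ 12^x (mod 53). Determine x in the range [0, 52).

Baby-step giant-step with m = ceil(sqrt(52)) = 8.
Baby table (12^j mod 53 for j=0..7):
  0:1  1:12  2:38  3:32  4:13  5:50  6:17  7:45
Giant step factor: 12^(-8) ≡ 16 (mod 53).
Scan 50·16^i mod 53 for i = 0, 1, …:
  i=0: 50
Match at i=0, j=5: x = 0·8 + 5 = 5.

5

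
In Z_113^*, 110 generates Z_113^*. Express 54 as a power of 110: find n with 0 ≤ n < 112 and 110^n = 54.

71

Baby-step giant-step with m = ceil(sqrt(112)) = 11.
Baby table (110^j mod 113 for j=0..10):
  0:1  1:110  2:9  3:86  4:81  5:96  6:51  7:73
  8:7  9:92  10:63
Giant step factor: 110^(-11) ≡ 55 (mod 113).
Scan 54·55^i mod 113 for i = 0, 1, …:
  i=0: 54   i=1: 32   i=2: 65   i=3: 72
  i=4: 5   i=5: 49   i=6: 96
Match at i=6, j=5: n = 6·11 + 5 = 71.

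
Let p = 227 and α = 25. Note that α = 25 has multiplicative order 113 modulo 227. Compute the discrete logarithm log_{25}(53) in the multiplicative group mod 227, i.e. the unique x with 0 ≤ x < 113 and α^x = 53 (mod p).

59

Baby-step giant-step with m = ceil(sqrt(113)) = 11.
Baby table (25^j mod 227 for j=0..10):
  0:1  1:25  2:171  3:189  4:185  5:85  6:82  7:7
  8:175  9:62  10:188
Giant step factor: 25^(-11) ≡ 166 (mod 227).
Scan 53·166^i mod 227 for i = 0, 1, …:
  i=0: 53   i=1: 172   i=2: 177   i=3: 99
  i=4: 90   i=5: 185
Match at i=5, j=4: x = 5·11 + 4 = 59.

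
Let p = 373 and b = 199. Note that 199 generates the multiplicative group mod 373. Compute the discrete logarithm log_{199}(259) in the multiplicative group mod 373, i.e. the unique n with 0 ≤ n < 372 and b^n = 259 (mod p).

Baby-step giant-step with m = ceil(sqrt(372)) = 20.
Baby table (199^j mod 373 for j=0..19):
  0:1  1:199  2:63  3:228  4:239  5:190  6:137  7:34
  8:52  9:277  10:292  11:293  12:119  13:182  14:37  15:276
  16:93  17:230  18:264  19:316
Giant step factor: 199^(-20) ≡ 39 (mod 373).
Scan 259·39^i mod 373 for i = 0, 1, …:
  i=0: 259   i=1: 30   i=2: 51   i=3: 124
  i=4: 360   i=5: 239
Match at i=5, j=4: n = 5·20 + 4 = 104.

104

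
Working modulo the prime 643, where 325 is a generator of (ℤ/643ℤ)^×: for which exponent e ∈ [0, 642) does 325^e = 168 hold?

262

Baby-step giant-step with m = ceil(sqrt(642)) = 26.
Baby table (325^j mod 643 for j=0..25):
  0:1  1:325  2:173  3:284  4:351  5:264  6:281  7:19
  8:388  9:72  10:252  11:239  12:515  13:195  14:361  15:299
  16:82  17:287  18:40  19:140  20:490  21:429  22:537  23:272
  24:309  25:117
Giant step factor: 325^(-26) ≡ 95 (mod 643).
Scan 168·95^i mod 643 for i = 0, 1, …:
  i=0: 168   i=1: 528   i=2: 6   i=3: 570
  i=4: 138   i=5: 250   i=6: 602   i=7: 606
  i=8: 343   i=9: 435   i=10: 173
Match at i=10, j=2: e = 10·26 + 2 = 262.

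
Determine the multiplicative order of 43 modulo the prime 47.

The order of 43 must divide p − 1 = 46 = 2 · 23.
Divisors: 1, 2, 23, 46.
Check each in increasing order: 43^1 ≡ 43;  43^2 ≡ 16;  43^23 ≡ 46;  43^46 ≡ 1.
Smallest exponent giving 1 is 46.

46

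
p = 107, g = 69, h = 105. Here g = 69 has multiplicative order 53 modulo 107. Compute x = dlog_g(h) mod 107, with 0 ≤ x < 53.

Baby-step giant-step with m = ceil(sqrt(53)) = 8.
Baby table (69^j mod 107 for j=0..7):
  0:1  1:69  2:53  3:19  4:27  5:44  6:40  7:85
Giant step factor: 69^(-8) ≡ 16 (mod 107).
Scan 105·16^i mod 107 for i = 0, 1, …:
  i=0: 105   i=1: 75   i=2: 23   i=3: 47
  i=4: 3   i=5: 48   i=6: 19
Match at i=6, j=3: x = 6·8 + 3 = 51.

51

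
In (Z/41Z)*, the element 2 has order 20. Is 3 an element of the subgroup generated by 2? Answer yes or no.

no

⟨2⟩ has order 20; its elements mod 41 are {1, 2, 4, 5, 8, 9, 10, 16, 18, 20, 21, 23, 25, 31, 32, 33, 36, 37, 39, 40}.
3 is not in this set.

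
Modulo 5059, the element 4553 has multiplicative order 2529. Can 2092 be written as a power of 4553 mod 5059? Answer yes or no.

yes

2092 ∈ ⟨4553⟩ iff 2092^2529 ≡ 1 (mod 5059), since |⟨4553⟩| = 2529.
2092^2529 mod 5059 = 1.
Since 1 = 1, 2092 lies in the subgroup.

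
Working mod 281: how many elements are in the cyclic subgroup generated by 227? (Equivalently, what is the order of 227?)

280

The order of 227 must divide p − 1 = 280 = 2^3 · 5 · 7.
Divisors: 1, 2, 4, 5, 7, 8, 10, 14, 20, 28, 35, 40, 56, 70, 140, 280.
Check each in increasing order: 227^1 ≡ 227;  227^2 ≡ 106;  227^4 ≡ 277;  227^5 ≡ 216;  227^7 ≡ 135;  227^8 ≡ 16;  227^10 ≡ 10;  227^14 ≡ 241;  227^20 ≡ 100;  227^28 ≡ 195;  227^35 ≡ 192;  227^40 ≡ 165;  227^56 ≡ 90;  227^70 ≡ 53;  227^140 ≡ 280;  227^280 ≡ 1.
Smallest exponent giving 1 is 280.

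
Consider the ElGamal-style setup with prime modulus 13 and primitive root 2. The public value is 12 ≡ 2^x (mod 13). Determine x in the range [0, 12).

6

Successive powers of 2 modulo 13:
  2^0=1  2^1=2  2^2=4  2^3=8  2^4=3  2^5=6
  2^6=12
So 2^6 ≡ 12 (mod 13), giving x = 6.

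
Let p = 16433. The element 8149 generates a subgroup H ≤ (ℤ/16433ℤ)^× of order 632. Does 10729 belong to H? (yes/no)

10729 ∈ ⟨8149⟩ iff 10729^632 ≡ 1 (mod 16433), since |⟨8149⟩| = 632.
10729^632 mod 16433 = 1.
Since 1 = 1, 10729 lies in the subgroup.

yes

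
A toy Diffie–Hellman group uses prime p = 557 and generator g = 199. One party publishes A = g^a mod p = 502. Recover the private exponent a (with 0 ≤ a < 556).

Baby-step giant-step with m = ceil(sqrt(556)) = 24.
Baby table (199^j mod 557 for j=0..23):
  0:1  1:199  2:54  3:163  4:131  5:447  6:390  7:187
  8:451  9:72  10:403  11:546  12:39  13:520  14:435  15:230
  16:96  17:166  18:171  19:52  20:322  21:23  22:121  23:128
Giant step factor: 199^(-24) ≡ 531 (mod 557).
Scan 502·531^i mod 557 for i = 0, 1, …:
  i=0: 502   i=1: 316   i=2: 139   i=3: 285
  i=4: 388   i=5: 495   i=6: 498   i=7: 420
  i=8: 220   i=9: 407   i=10: 1
Match at i=10, j=0: a = 10·24 + 0 = 240.

240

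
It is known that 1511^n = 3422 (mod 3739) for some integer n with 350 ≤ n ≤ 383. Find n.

Compute 1511^350 mod 3739 = 465, then multiply by 1511 repeatedly:
  1511^350=465  1511^351=3422
Found 3422 at exponent 351.

351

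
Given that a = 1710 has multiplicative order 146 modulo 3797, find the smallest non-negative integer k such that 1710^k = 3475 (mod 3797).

64

Baby-step giant-step with m = ceil(sqrt(146)) = 13.
Baby table (1710^j mod 3797 for j=0..12):
  0:1  1:1710  2:410  3:2452  4:1032  5:2912  6:1653  7:1662
  8:1864  9:1757  10:1043  11:2737  12:2366
Giant step factor: 1710^(-13) ≡ 1759 (mod 3797).
Scan 3475·1759^i mod 3797 for i = 0, 1, …:
  i=0: 3475   i=1: 3152   i=2: 748   i=3: 1970
  i=4: 2366
Match at i=4, j=12: k = 4·13 + 12 = 64.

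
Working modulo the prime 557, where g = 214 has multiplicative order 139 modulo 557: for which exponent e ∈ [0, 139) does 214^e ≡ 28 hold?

Successive powers of 214 modulo 557:
  214^0=1  214^1=214  214^2=122  214^3=486  214^4=402  214^5=250
  214^6=28
So 214^6 ≡ 28 (mod 557), giving e = 6.

6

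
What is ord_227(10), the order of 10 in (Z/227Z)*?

113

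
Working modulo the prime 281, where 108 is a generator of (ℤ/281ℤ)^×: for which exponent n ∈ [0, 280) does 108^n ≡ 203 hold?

54

Baby-step giant-step with m = ceil(sqrt(280)) = 17.
Baby table (108^j mod 281 for j=0..16):
  0:1  1:108  2:143  3:270  4:217  5:113  6:121  7:142
  8:162  9:74  10:124  11:185  12:29  13:41  14:213  15:243
  16:111
Giant step factor: 108^(-17) ≡ 210 (mod 281).
Scan 203·210^i mod 281 for i = 0, 1, …:
  i=0: 203   i=1: 199   i=2: 202   i=3: 270
Match at i=3, j=3: n = 3·17 + 3 = 54.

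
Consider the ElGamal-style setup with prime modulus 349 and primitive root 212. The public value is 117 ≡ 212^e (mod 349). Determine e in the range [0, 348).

Baby-step giant-step with m = ceil(sqrt(348)) = 19.
Baby table (212^j mod 349 for j=0..18):
  0:1  1:212  2:272  3:79  4:345  5:199  6:308  7:33
  8:16  9:251  10:164  11:217  12:285  13:43  14:42  15:179
  16:256  17:177  18:181
Giant step factor: 212^(-19) ≡ 252 (mod 349).
Scan 117·252^i mod 349 for i = 0, 1, …:
  i=0: 117   i=1: 168   i=2: 107   i=3: 91
  i=4: 247   i=5: 122   i=6: 32   i=7: 37
  i=8: 250   i=9: 180   i=10: 339   i=11: 272
Match at i=11, j=2: e = 11·19 + 2 = 211.

211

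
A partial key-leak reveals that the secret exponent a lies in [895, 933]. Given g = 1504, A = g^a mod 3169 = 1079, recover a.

917

Compute 1504^895 mod 3169 = 929, then multiply by 1504 repeatedly:
  1504^895=929  1504^896=2856  1504^897=1429  1504^898=634  1504^899=2836
  1504^900=3039  1504^901=958  1504^902=2106  1504^903=1593  1504^904=108
  1504^905=813  1504^906=2687  1504^907=773  1504^908=2738  1504^909=1421
  1504^910=1278  1504^911=1698  1504^912=2747  1504^913=2281  1504^914=1766
  1504^915=442  1504^916=2447  1504^917=1079
Found 1079 at exponent 917.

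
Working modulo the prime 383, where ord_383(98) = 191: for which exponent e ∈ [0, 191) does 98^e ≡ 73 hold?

5

Baby-step giant-step with m = ceil(sqrt(191)) = 14.
Baby table (98^j mod 383 for j=0..13):
  0:1  1:98  2:29  3:161  4:75  5:73  6:260  7:202
  8:263  9:113  10:350  11:213  12:192  13:49
Giant step factor: 98^(-14) ≡ 251 (mod 383).
Scan 73·251^i mod 383 for i = 0, 1, …:
  i=0: 73
Match at i=0, j=5: e = 0·14 + 5 = 5.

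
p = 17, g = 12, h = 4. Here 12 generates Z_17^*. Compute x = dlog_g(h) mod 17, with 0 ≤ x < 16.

12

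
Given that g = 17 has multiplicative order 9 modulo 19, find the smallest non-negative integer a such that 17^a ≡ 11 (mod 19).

3

Successive powers of 17 modulo 19:
  17^0=1  17^1=17  17^2=4  17^3=11
So 17^3 ≡ 11 (mod 19), giving a = 3.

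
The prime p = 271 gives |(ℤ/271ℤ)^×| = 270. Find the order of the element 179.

135

The order of 179 must divide p − 1 = 270 = 2 · 3^3 · 5.
Divisors: 1, 2, 3, 5, 6, 9, 10, 15, 18, 27, 30, 45, 54, 90, 135, 270.
Check each in increasing order: 179^1 ≡ 179;  179^2 ≡ 63;  179^3 ≡ 166;  179^5 ≡ 160;  179^6 ≡ 185;  179^9 ≡ 87;  179^10 ≡ 126;  179^15 ≡ 106;  179^18 ≡ 252;  179^27 ≡ 244;  179^30 ≡ 125;  179^45 ≡ 242;  179^54 ≡ 187;  179^90 ≡ 28;  179^135 ≡ 1.
Smallest exponent giving 1 is 135.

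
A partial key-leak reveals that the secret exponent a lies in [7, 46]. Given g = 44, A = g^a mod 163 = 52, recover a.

Compute 44^7 mod 163 = 80, then multiply by 44 repeatedly:
  44^7=80  44^8=97  44^9=30  44^10=16  44^11=52
Found 52 at exponent 11.

11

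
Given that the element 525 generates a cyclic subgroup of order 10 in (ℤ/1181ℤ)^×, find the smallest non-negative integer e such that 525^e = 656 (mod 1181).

6

Successive powers of 525 modulo 1181:
  525^0=1  525^1=525  525^2=452  525^3=1100  525^4=1172  525^5=1180
  525^6=656
So 525^6 ≡ 656 (mod 1181), giving e = 6.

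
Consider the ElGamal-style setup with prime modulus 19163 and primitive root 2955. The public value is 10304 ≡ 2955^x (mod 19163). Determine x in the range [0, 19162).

16098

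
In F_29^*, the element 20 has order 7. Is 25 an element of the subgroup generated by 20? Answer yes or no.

yes

25 ∈ ⟨20⟩ iff 25^7 ≡ 1 (mod 29), since |⟨20⟩| = 7.
25^7 mod 29 = 1.
Since 1 = 1, 25 lies in the subgroup.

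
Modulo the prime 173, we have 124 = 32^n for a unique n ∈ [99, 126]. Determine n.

Compute 32^99 mod 173 = 79, then multiply by 32 repeatedly:
  32^99=79  32^100=106  32^101=105  32^102=73  32^103=87
  32^104=16  32^105=166  32^106=122  32^107=98  32^108=22
  32^109=12  32^110=38  32^111=5  32^112=160  32^113=103
  32^114=9  32^115=115  32^116=47  32^117=120  32^118=34
  32^119=50  32^120=43  32^121=165  32^122=90  32^123=112
  32^124=124
Found 124 at exponent 124.

124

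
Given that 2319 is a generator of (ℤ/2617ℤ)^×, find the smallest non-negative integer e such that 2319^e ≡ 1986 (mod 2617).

Baby-step giant-step with m = ceil(sqrt(2616)) = 52.
Baby table (2319^j mod 2617 for j=0..51):
  0:1  1:2319  2:2443  3:2129  4:1489  5:1168  6:2614  7:894
  8:522  9:1464  10:767  11:1730  12:9  13:2552  14:1051  15:842
  16:316  17:44  18:2590  19:195  20:2081  21:91  22:1669  23:2485
  24:81  25:2032  26:1608  27:2344  28:227  29:396  30:2374  31:1755
  32:410  33:819  34:1936  35:1429  36:729  37:2586  38:1387  39:160
  40:2043  41:947  42:430  43:93  44:1073  45:2137  46:1722  47:2393
  48:1327  49:2338  50:2015  51:1440
Giant step factor: 2319^(-52) ≡ 1347 (mod 2617).
Scan 1986·1347^i mod 2617 for i = 0, 1, …:
  i=0: 1986   i=1: 568   i=2: 932   i=3: 1861
  i=4: 2298   i=5: 2112   i=6: 185   i=7: 580
  i=8: 1394   i=9: 1329     …   i=43: 2299
  i=44: 842
Match at i=44, j=15: e = 44·52 + 15 = 2303.

2303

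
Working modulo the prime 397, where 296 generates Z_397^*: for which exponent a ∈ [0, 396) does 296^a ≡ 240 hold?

231

Baby-step giant-step with m = ceil(sqrt(396)) = 20.
Baby table (296^j mod 397 for j=0..19):
  0:1  1:296  2:276  3:311  4:349  5:84  6:250  7:158
  8:319  9:335  10:307  11:356  12:171  13:197  14:350  15:380
  16:129  17:72  18:271  19:22
Giant step factor: 296^(-20) ≡ 67 (mod 397).
Scan 240·67^i mod 397 for i = 0, 1, …:
  i=0: 240   i=1: 200   i=2: 299   i=3: 183
  i=4: 351   i=5: 94   i=6: 343   i=7: 352
  i=8: 161   i=9: 68   i=10: 189   i=11: 356
Match at i=11, j=11: a = 11·20 + 11 = 231.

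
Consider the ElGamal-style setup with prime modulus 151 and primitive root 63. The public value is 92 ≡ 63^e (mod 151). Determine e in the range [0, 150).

Baby-step giant-step with m = ceil(sqrt(150)) = 13.
Baby table (63^j mod 151 for j=0..12):
  0:1  1:63  2:43  3:142  4:37  5:66  6:81  7:120
  8:10  9:26  10:128  11:61  12:68
Giant step factor: 63^(-13) ≡ 89 (mod 151).
Scan 92·89^i mod 151 for i = 0, 1, …:
  i=0: 92   i=1: 34   i=2: 6   i=3: 81
Match at i=3, j=6: e = 3·13 + 6 = 45.

45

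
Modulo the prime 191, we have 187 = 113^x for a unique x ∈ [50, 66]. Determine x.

59

Compute 113^50 mod 191 = 154, then multiply by 113 repeatedly:
  113^50=154  113^51=21  113^52=81  113^53=176  113^54=24
  113^55=38  113^56=92  113^57=82  113^58=98  113^59=187
Found 187 at exponent 59.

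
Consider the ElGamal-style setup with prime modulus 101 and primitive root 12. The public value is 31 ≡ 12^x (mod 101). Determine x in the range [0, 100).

4

Baby-step giant-step with m = ceil(sqrt(100)) = 10.
Baby table (12^j mod 101 for j=0..9):
  0:1  1:12  2:43  3:11  4:31  5:69  6:20  7:38
  8:52  9:18
Giant step factor: 12^(-10) ≡ 65 (mod 101).
Scan 31·65^i mod 101 for i = 0, 1, …:
  i=0: 31
Match at i=0, j=4: x = 0·10 + 4 = 4.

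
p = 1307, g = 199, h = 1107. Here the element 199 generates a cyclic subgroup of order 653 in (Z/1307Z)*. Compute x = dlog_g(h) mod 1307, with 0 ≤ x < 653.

Baby-step giant-step with m = ceil(sqrt(653)) = 26.
Baby table (199^j mod 1307 for j=0..25):
  0:1  1:199  2:391  3:696  4:1269  5:280  6:826  7:999
  8:137  9:1123  10:1287  11:1248  12:22  13:457  14:760  15:935
  16:471  17:932  18:1181  19:1066  20:400  21:1180  22:867  23:9
  24:484  25:905
Giant step factor: 199^(-26) ≡ 844 (mod 1307).
Scan 1107·844^i mod 1307 for i = 0, 1, …:
  i=0: 1107   i=1: 1110   i=2: 1028   i=3: 1091
  i=4: 676   i=5: 692   i=6: 1126   i=7: 155
  i=8: 120   i=9: 641   i=10: 1213   i=11: 391
Match at i=11, j=2: x = 11·26 + 2 = 288.

288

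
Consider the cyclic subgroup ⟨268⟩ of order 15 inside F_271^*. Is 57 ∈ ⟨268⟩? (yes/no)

yes

⟨268⟩ has order 15; its elements mod 271 are {1, 9, 10, 28, 57, 81, 87, 90, 100, 187, 241, 242, 244, 252, 268}.
57 is in this set.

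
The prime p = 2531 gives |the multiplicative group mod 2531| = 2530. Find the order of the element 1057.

The order of 1057 must divide p − 1 = 2530 = 2 · 5 · 11 · 23.
Divisors: 1, 2, 5, 10, 11, 22, 23, 46, 55, 110, 115, 230, 253, 506, 1265, 2530.
Check each in increasing order: 1057^1 ≡ 1057;  1057^2 ≡ 1078;  1057^5 ≡ 647;  1057^10 ≡ 994;  1057^11 ≡ 293;  1057^22 ≡ 2326;  1057^23 ≡ 981;  1057^46 ≡ 581;  1057^55 ≡ 10;  1057^110 ≡ 100;  1057^115 ≡ 1425;  1057^230 ≡ 763;  1057^253 ≡ 1858;  1057^506 ≡ 2411;  1057^1265 ≡ 2530;  1057^2530 ≡ 1.
Smallest exponent giving 1 is 2530.

2530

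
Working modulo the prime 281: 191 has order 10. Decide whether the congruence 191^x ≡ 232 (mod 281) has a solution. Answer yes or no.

232 ∈ ⟨191⟩ iff 232^10 ≡ 1 (mod 281), since |⟨191⟩| = 10.
232^10 mod 281 = 1.
Since 1 = 1, 232 lies in the subgroup.

yes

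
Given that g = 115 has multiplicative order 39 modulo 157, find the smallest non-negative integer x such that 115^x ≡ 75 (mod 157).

Successive powers of 115 modulo 157:
  115^0=1  115^1=115  115^2=37  115^3=16  115^4=113  115^5=121
  115^6=99  115^7=81  115^8=52  115^9=14  115^10=40  115^11=47
  115^12=67  115^13=12  115^14=124  115^15=130  115^16=35  115^17=100
  115^18=39  115^19=89  115^20=30  115^21=153  115^22=11  115^23=9
  115^24=93  115^25=19  115^26=144  115^27=75
So 115^27 ≡ 75 (mod 157), giving x = 27.

27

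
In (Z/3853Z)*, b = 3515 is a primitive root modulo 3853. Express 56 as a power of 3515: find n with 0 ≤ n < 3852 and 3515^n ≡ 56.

308

Baby-step giant-step with m = ceil(sqrt(3852)) = 63.
Baby table (3515^j mod 3853 for j=0..62):
  0:1  1:3515  2:2507  3:294  4:806  5:1135  6:1670  7:1931
  8:2332  9:1649  10:1323  11:3627  12:3181  13:3662  14:2910  15:2788
  16:1641  17:174  18:2836  19:829  20:1067  21:1536  22:987  23:1605
  24:783  25:1203  26:1804  27:2875  28:3059  29:2515  30:1443  31:1597
  32:3487  33:412  34:3305  35:280  36:1685  37:714  38:1407  39:2206
  40:1854  41:1387  42:1260  43:1803  44:3213  45:552  46:2221  47:637
  48:462  49:1817  50:2334  51:973  52:2484  53:362  54:940  55:2079
  56:2397  57:2797  58:2452  59:3472  60:1629  61:377  62:3576
Giant step factor: 3515^(-63) ≡ 1419 (mod 3853).
Scan 56·1419^i mod 3853 for i = 0, 1, …:
  i=0: 56   i=1: 2404   i=2: 1371   i=3: 3537
  i=4: 2397
Match at i=4, j=56: n = 4·63 + 56 = 308.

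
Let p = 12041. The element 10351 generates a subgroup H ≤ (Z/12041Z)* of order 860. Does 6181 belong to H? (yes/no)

no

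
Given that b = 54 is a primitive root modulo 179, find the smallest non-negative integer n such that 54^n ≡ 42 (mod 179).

146

Baby-step giant-step with m = ceil(sqrt(178)) = 14.
Baby table (54^j mod 179 for j=0..13):
  0:1  1:54  2:52  3:123  4:19  5:131  6:93  7:10
  8:3  9:162  10:156  11:11  12:57  13:35
Giant step factor: 54^(-14) ≡ 145 (mod 179).
Scan 42·145^i mod 179 for i = 0, 1, …:
  i=0: 42   i=1: 4   i=2: 43   i=3: 149
  i=4: 125   i=5: 46   i=6: 47   i=7: 13
  i=8: 95   i=9: 171   i=10: 93
Match at i=10, j=6: n = 10·14 + 6 = 146.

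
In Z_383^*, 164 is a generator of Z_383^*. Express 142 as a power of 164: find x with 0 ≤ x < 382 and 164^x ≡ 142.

160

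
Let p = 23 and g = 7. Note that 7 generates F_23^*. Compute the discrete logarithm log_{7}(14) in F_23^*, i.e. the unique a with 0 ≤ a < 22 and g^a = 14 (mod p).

15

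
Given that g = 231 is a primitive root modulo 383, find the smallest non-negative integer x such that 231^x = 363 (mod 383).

54

Baby-step giant-step with m = ceil(sqrt(382)) = 20.
Baby table (231^j mod 383 for j=0..19):
  0:1  1:231  2:124  3:302  4:56  5:297  6:50  7:60
  8:72  9:163  10:119  11:296  12:202  13:319  14:153  15:107
  16:205  17:246  18:142  19:247
Giant step factor: 231^(-20) ≡ 268 (mod 383).
Scan 363·268^i mod 383 for i = 0, 1, …:
  i=0: 363   i=1: 2   i=2: 153
Match at i=2, j=14: x = 2·20 + 14 = 54.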